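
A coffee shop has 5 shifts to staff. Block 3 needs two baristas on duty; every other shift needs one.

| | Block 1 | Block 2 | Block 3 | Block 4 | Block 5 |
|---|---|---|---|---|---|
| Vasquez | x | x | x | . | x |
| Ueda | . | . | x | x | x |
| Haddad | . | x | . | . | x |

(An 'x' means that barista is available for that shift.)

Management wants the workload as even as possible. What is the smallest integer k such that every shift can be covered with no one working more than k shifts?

2

With 3 baristas and 6 worker-slots to fill, someone must work at least ⌈6/3⌉ = 2 shifts, so k ≥ 2.
k = 2 works: Block 1→Vasquez, Block 2→Haddad, Block 3→Vasquez+Ueda, Block 4→Ueda, Block 5→Haddad.
Loads: Vasquez 2, Ueda 2, Haddad 2 — all ≤ 2.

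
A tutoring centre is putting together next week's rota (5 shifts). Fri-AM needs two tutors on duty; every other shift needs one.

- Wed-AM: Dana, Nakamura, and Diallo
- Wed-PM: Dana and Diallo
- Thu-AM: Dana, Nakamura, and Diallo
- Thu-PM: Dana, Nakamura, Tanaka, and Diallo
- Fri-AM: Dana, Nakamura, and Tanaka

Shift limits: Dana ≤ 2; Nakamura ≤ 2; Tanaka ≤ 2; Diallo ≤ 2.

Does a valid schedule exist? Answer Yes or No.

One valid schedule: Wed-AM→Dana, Wed-PM→Dana, Thu-AM→Nakamura, Thu-PM→Tanaka, Fri-AM→Nakamura+Tanaka.
Loads: Dana 2/2, Nakamura 2/2, Tanaka 2/2, Diallo 0/2 — all within limits.

Yes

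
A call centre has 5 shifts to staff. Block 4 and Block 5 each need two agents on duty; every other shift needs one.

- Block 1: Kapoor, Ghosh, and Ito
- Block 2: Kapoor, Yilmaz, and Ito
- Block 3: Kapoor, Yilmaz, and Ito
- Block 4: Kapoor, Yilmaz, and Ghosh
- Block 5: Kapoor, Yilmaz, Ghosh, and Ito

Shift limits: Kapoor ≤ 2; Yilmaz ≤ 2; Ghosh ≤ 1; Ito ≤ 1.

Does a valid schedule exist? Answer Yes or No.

No

Shifts {Block 1, Block 2, Block 3, Block 4, Block 5} need 7 worker-slots in total, but the agents available for any of those shifts (Kapoor, Yilmaz, Ghosh, and Ito) can supply at most 6 among them. So no valid schedule exists.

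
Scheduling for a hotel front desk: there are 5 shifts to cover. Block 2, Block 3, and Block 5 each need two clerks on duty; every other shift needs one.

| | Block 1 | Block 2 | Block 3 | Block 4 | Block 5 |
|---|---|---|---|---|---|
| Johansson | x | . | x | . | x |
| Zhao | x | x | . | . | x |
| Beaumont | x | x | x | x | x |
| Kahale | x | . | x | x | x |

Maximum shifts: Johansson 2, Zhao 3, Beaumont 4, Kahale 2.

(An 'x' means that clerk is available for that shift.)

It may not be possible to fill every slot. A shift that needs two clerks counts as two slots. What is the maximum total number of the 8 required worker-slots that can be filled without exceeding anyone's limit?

8

Total capacity across all clerks is 2+3+4+2 = 11, and 8 slots are needed, so at most 8 can be filled.
An assignment achieving 8: Block 1→Johansson, Block 2→Zhao+Beaumont, Block 3→Johansson+Beaumont, Block 4→Beaumont, Block 5→Zhao+Beaumont.
Loads: Johansson 2/2, Zhao 2/3, Beaumont 4/4, Kahale 0/2.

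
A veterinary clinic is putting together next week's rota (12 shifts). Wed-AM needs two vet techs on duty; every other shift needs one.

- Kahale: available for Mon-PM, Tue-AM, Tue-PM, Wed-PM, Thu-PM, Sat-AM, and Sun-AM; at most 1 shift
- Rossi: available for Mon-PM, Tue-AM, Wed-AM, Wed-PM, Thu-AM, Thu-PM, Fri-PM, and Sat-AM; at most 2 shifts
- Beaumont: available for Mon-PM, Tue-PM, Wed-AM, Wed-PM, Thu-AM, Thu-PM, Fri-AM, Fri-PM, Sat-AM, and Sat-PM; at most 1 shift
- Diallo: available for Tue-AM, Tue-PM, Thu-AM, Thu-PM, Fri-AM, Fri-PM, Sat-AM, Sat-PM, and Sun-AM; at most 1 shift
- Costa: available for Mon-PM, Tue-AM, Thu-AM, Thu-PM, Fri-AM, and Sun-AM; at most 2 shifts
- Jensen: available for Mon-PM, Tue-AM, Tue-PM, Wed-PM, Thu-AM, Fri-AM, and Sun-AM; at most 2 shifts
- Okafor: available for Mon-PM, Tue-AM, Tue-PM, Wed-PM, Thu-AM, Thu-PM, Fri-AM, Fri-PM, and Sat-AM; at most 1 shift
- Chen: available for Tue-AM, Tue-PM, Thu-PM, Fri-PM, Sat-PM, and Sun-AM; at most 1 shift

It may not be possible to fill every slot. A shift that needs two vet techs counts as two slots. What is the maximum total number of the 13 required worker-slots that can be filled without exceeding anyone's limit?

Total capacity across all vet techs is 1+2+1+1+2+2+1+1 = 11, and 13 slots are needed, so at most 11 can be filled.
An assignment achieving 11: Mon-PM→Jensen, Tue-AM→Chen, Tue-PM→Jensen, Wed-AM→Rossi+Beaumont, Wed-PM→Kahale, Fri-AM→Costa, Fri-PM→Rossi, Sat-AM→Okafor, Sat-PM→Diallo, Sun-AM→Costa.
Loads: Kahale 1/1, Rossi 2/2, Beaumont 1/1, Diallo 1/1, Costa 2/2, Jensen 2/2, Okafor 1/1, Chen 1/1.

11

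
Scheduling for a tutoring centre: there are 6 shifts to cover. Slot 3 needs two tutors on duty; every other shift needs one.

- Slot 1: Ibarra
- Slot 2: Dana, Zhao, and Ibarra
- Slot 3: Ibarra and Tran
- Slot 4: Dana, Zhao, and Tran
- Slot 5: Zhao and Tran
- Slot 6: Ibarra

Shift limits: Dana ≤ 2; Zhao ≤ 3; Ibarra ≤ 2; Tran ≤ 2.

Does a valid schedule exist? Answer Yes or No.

No

Total capacity is 9 and 7 slots are needed, so capacity alone doesn't rule it out.
Shifts {Slot 1, Slot 3, Slot 6} need 4 worker-slots in total, but the tutors available for any of those shifts (Ibarra and Tran) can supply at most 3 among them. So no valid schedule exists.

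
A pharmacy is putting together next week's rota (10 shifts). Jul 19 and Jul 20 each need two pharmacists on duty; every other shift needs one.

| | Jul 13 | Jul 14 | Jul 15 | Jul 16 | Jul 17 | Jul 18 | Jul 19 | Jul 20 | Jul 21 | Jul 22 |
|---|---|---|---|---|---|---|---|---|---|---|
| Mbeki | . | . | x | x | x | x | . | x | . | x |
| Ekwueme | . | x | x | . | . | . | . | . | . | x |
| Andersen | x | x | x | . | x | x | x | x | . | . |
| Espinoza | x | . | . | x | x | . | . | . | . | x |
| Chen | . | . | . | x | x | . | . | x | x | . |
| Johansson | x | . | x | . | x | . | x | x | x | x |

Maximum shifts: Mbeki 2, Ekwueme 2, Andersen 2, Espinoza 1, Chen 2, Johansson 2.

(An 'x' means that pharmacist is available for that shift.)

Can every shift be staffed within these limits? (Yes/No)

Total capacity is 2+2+2+1+2+2 = 11 but 12 worker-slots are needed — infeasible.

No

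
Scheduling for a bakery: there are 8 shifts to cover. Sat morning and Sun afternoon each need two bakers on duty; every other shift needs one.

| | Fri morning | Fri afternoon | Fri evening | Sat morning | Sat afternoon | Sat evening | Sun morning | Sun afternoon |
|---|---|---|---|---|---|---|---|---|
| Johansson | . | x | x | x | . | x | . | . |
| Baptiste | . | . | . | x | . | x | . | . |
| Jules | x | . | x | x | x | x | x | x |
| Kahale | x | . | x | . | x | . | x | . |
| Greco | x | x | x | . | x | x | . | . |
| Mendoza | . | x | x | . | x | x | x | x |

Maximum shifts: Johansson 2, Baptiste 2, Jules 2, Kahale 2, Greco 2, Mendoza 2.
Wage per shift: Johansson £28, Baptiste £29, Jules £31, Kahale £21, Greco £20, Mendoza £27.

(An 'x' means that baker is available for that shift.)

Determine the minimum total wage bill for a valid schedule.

£252

Sun afternoon can only be covered by Jules and Mendoza, so that assignment is forced.
Picking the cheapest available baker for each shift independently would cost £236, but that ignores the shift limits.
An optimal schedule: Fri morning→Greco, Fri afternoon→Greco, Fri evening→Mendoza, Sat morning→Johansson+Baptiste, Sat afternoon→Kahale, Sat evening→Johansson, Sun morning→Kahale, Sun afternoon→Mendoza+Jules.
Total: 20 + 20 + 27 + 28 + 29 + 21 + 28 + 21 + 27 + 31 = £252.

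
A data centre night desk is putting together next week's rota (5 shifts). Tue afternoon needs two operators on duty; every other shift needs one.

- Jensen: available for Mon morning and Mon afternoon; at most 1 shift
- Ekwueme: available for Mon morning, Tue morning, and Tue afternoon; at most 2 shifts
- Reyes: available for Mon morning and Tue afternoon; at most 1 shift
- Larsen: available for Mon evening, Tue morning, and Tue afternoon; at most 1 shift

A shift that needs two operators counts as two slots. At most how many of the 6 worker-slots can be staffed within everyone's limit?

Total capacity across all operators is 1+2+1+1 = 5, and 6 slots are needed, so at most 5 can be filled.
An assignment achieving 5: Mon morning→Ekwueme, Mon afternoon→Jensen, Mon evening→Larsen, Tue morning→Ekwueme, Tue afternoon→Reyes.
Loads: Jensen 1/1, Ekwueme 2/2, Reyes 1/1, Larsen 1/1.

5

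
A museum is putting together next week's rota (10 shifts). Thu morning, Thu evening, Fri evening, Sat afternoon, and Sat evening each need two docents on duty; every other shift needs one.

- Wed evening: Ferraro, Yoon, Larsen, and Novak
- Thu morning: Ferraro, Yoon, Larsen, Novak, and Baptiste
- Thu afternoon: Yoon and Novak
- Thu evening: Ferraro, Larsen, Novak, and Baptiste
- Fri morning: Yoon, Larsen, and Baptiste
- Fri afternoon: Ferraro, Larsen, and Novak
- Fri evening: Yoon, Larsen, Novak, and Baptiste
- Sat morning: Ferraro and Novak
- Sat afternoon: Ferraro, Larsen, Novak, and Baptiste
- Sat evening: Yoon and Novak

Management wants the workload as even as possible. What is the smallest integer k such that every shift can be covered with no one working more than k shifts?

3

With 5 docents and 15 worker-slots to fill, someone must work at least ⌈15/5⌉ = 3 shifts, so k ≥ 3.
k = 3 works: Wed evening→Ferraro, Thu morning→Novak+Baptiste, Thu afternoon→Yoon, Thu evening→Larsen+Novak, Fri morning→Yoon, Fri afternoon→Ferraro, Fri evening→Larsen+Baptiste, Sat morning→Ferraro, Sat afternoon→Larsen+Baptiste, Sat evening→Yoon+Novak.
Loads: Ferraro 3, Yoon 3, Larsen 3, Novak 3, Baptiste 3 — all ≤ 3.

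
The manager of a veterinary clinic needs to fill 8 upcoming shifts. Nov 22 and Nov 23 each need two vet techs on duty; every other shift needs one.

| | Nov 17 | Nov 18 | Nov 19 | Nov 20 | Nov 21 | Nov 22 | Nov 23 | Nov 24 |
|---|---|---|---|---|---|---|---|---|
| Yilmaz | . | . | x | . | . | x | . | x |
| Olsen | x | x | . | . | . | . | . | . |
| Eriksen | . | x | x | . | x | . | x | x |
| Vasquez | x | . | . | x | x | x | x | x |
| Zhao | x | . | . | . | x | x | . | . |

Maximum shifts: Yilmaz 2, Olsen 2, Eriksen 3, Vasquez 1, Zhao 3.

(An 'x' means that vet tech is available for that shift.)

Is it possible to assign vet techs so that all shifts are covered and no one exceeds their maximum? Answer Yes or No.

Total capacity is 11 and 10 slots are needed, so capacity alone doesn't rule it out.
Shifts {Nov 20, Nov 23} need 3 worker-slots in total, but the vet techs available for any of those shifts (Eriksen and Vasquez) can supply at most 2 among them. So no valid schedule exists.

No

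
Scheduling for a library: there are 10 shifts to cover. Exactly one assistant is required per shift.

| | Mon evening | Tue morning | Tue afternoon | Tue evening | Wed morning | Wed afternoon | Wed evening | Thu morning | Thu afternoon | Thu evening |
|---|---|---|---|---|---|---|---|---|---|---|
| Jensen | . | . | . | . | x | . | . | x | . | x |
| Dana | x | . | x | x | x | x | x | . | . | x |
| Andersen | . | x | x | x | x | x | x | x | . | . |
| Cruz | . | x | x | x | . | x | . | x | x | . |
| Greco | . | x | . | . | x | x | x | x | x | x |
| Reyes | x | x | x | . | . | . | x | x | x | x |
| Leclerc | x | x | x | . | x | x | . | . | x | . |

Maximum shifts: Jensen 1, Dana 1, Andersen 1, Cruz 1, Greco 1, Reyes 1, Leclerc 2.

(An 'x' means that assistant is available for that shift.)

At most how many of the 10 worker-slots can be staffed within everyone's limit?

Total capacity across all assistants is 1+1+1+1+1+1+2 = 8, and 10 slots are needed, so at most 8 can be filled.
An assignment achieving 8: Mon evening→Dana, Tue morning→Reyes, Tue afternoon→Leclerc, Tue evening→Andersen, Wed morning→Leclerc, Wed evening→Greco, Thu afternoon→Cruz, Thu evening→Jensen.
Loads: Jensen 1/1, Dana 1/1, Andersen 1/1, Cruz 1/1, Greco 1/1, Reyes 1/1, Leclerc 2/2.

8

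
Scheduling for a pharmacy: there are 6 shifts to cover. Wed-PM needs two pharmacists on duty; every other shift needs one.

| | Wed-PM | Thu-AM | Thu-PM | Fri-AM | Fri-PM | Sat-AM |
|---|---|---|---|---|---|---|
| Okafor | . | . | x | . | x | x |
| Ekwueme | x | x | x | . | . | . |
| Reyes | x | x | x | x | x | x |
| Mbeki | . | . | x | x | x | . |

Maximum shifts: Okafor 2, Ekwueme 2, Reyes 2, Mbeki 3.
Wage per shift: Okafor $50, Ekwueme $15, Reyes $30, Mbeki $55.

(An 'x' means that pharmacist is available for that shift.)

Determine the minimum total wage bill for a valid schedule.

$245

Wed-PM can only be covered by Ekwueme and Reyes, so that assignment is forced.
Picking the cheapest available pharmacist for each shift independently would cost $165, but that ignores the shift limits.
An optimal schedule: Wed-PM→Ekwueme+Reyes, Thu-AM→Ekwueme, Thu-PM→Mbeki, Fri-AM→Reyes, Fri-PM→Okafor, Sat-AM→Okafor.
Total: 15 + 30 + 15 + 55 + 30 + 50 + 50 = $245.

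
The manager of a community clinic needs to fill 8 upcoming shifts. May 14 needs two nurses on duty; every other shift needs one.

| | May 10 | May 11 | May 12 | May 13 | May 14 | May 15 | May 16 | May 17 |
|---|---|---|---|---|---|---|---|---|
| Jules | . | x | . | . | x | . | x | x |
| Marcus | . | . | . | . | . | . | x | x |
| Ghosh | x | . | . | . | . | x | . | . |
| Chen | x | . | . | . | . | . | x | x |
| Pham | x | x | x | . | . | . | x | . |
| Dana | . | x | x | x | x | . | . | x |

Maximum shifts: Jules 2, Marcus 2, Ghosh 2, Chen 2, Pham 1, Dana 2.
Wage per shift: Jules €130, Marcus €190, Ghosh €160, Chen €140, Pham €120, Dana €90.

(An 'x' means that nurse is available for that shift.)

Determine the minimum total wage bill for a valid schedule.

May 13 can only be covered by Dana, so that assignment is forced.
May 14 can only be covered by Jules and Dana, so that assignment is forced.
May 15 can only be covered by Ghosh, so that assignment is forced.
Picking the cheapest available nurse for each shift independently would cost €980, but that ignores the shift limits.
An optimal schedule: May 10→Ghosh, May 11→Jules, May 12→Pham, May 13→Dana, May 14→Dana+Jules, May 15→Ghosh, May 16→Chen, May 17→Chen.
Total: 160 + 130 + 120 + 90 + 90 + 130 + 160 + 140 + 140 = €1160.

€1160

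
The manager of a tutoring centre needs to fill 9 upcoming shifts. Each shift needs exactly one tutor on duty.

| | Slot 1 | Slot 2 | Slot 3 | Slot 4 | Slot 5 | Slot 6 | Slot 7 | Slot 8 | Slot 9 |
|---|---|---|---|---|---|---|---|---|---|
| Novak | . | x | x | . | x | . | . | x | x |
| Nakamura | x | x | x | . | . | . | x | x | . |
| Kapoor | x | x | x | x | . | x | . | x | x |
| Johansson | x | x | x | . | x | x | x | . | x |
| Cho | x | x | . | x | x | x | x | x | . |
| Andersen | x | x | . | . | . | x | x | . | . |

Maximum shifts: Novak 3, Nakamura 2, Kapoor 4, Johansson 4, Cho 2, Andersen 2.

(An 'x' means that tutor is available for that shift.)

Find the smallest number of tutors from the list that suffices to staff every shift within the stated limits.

3

9 slots to fill and no one can take more than 4, so at least ⌈9/4⌉ = 3 tutors are needed.
Novak, Nakamura, and Kapoor alone can cover everything: Slot 1→Nakamura, Slot 2→Novak, Slot 3→Kapoor, Slot 4→Kapoor, Slot 5→Novak, Slot 6→Kapoor, Slot 7→Nakamura, Slot 8→Kapoor, Slot 9→Novak.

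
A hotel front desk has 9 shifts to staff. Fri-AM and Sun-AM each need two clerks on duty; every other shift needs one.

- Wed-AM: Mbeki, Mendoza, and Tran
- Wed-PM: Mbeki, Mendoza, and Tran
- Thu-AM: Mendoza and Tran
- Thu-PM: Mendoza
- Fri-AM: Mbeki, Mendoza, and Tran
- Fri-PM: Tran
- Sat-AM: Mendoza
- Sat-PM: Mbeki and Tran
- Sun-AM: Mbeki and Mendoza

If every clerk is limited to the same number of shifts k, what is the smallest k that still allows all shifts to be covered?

4

With 3 clerks and 11 worker-slots to fill, someone must work at least ⌈11/3⌉ = 4 shifts, so k ≥ 4.
k = 4 works: Wed-AM→Mbeki, Wed-PM→Tran, Thu-AM→Mendoza, Thu-PM→Mendoza, Fri-AM→Mbeki+Tran, Fri-PM→Tran, Sat-AM→Mendoza, Sat-PM→Mbeki, Sun-AM→Mbeki+Mendoza.
Loads: Mbeki 4, Mendoza 4, Tran 3 — all ≤ 4.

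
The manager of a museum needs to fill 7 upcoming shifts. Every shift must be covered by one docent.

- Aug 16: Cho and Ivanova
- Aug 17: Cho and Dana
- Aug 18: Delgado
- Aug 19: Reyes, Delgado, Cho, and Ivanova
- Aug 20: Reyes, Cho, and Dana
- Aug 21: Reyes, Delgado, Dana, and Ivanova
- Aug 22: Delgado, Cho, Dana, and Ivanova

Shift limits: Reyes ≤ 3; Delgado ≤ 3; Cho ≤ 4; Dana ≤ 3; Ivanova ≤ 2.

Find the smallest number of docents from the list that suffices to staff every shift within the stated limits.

2

7 slots to fill and no one can take more than 4, so at least ⌈7/4⌉ = 2 docents are needed.
Delgado and Cho alone can cover everything: Aug 16→Cho, Aug 17→Cho, Aug 18→Delgado, Aug 19→Delgado, Aug 20→Cho, Aug 21→Delgado, Aug 22→Cho.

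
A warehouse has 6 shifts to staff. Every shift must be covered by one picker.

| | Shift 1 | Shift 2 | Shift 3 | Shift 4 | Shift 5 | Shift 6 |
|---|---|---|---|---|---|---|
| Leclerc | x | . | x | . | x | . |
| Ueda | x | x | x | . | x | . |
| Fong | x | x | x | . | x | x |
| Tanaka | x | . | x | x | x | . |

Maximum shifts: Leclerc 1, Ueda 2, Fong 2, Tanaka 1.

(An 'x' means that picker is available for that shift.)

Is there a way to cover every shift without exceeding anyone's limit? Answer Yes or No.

Yes

Shift 4 can only be covered by Tanaka, so that assignment is forced.
Shift 6 can only be covered by Fong, so that assignment is forced.
One valid schedule: Shift 1→Leclerc, Shift 2→Ueda, Shift 3→Ueda, Shift 4→Tanaka, Shift 5→Fong, Shift 6→Fong.
Loads: Leclerc 1/1, Ueda 2/2, Fong 2/2, Tanaka 1/1 — all within limits.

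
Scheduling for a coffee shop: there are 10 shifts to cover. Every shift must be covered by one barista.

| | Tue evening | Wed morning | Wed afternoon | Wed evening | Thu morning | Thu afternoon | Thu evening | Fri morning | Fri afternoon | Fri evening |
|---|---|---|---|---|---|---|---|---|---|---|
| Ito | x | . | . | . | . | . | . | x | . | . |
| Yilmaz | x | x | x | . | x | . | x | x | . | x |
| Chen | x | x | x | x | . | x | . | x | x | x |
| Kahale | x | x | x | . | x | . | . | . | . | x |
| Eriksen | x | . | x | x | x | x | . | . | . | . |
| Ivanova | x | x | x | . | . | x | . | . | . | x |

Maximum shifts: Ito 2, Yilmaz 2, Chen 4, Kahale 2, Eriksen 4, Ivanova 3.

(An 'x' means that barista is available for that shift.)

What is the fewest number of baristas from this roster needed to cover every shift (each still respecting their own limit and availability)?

10 slots to fill and no one can take more than 4, so at least ⌈10/4⌉ = 3 baristas are needed.
Yilmaz, Chen, and Eriksen alone can cover everything: Tue evening→Eriksen, Wed morning→Yilmaz, Wed afternoon→Eriksen, Wed evening→Chen, Thu morning→Eriksen, Thu afternoon→Eriksen, Thu evening→Yilmaz, Fri morning→Chen, Fri afternoon→Chen, Fri evening→Chen.

3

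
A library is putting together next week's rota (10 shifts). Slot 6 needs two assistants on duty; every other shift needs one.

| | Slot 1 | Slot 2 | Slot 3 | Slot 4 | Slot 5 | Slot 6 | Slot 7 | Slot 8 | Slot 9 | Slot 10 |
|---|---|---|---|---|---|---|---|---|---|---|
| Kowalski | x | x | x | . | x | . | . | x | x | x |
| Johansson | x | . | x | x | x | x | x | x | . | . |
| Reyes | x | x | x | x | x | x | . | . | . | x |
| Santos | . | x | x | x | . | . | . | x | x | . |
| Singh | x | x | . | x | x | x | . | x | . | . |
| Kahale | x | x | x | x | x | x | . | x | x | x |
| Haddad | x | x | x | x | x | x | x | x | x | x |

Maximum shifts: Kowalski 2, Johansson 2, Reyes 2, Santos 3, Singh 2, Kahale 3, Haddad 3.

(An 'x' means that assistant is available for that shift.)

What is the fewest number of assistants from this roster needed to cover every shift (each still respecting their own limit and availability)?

4

11 slots to fill and no one can take more than 3, so at least ⌈11/3⌉ = 4 assistants are needed.
Kowalski, Santos, Kahale, and Haddad alone can cover everything: Slot 1→Kowalski, Slot 2→Santos, Slot 3→Santos, Slot 4→Santos, Slot 5→Kowalski, Slot 6→Kahale+Haddad, Slot 7→Haddad, Slot 8→Kahale, Slot 9→Haddad, Slot 10→Kahale.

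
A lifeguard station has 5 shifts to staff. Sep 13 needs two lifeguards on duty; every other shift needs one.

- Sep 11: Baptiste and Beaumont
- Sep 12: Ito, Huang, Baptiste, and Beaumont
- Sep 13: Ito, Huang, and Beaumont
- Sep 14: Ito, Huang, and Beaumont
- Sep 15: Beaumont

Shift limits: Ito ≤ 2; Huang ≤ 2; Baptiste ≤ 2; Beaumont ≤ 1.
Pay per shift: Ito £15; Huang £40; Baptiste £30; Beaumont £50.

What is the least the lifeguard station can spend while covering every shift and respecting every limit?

£180

Sep 15 can only be covered by Beaumont, so that assignment is forced.
Picking the cheapest available lifeguard for each shift independently would cost £165, but that ignores the shift limits.
An optimal schedule: Sep 11→Baptiste, Sep 12→Baptiste, Sep 13→Ito+Huang, Sep 14→Ito, Sep 15→Beaumont.
Total: 30 + 30 + 15 + 40 + 15 + 50 = £180.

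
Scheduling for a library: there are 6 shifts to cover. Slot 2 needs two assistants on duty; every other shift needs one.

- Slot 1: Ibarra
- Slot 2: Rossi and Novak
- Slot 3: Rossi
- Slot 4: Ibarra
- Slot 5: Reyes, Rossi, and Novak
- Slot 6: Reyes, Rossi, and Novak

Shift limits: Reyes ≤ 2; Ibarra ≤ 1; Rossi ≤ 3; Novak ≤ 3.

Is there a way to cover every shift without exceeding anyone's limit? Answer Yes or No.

No

Total capacity is 9 and 7 slots are needed, so capacity alone doesn't rule it out.
Shifts {Slot 1, Slot 4} need 2 worker-slots in total, but the assistants available for any of those shifts (Ibarra) can supply at most 1 among them. So no valid schedule exists.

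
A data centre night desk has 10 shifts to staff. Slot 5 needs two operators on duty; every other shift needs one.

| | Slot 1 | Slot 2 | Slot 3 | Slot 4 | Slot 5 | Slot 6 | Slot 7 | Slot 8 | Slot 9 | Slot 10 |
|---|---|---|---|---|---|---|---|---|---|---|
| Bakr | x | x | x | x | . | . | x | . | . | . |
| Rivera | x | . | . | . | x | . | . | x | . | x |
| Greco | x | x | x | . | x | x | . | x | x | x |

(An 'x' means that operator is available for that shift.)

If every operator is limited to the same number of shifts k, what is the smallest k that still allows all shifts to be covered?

With 3 operators and 11 worker-slots to fill, someone must work at least ⌈11/3⌉ = 4 shifts, so k ≥ 4.
k = 4 works: Slot 1→Rivera, Slot 2→Bakr, Slot 3→Bakr, Slot 4→Bakr, Slot 5→Rivera+Greco, Slot 6→Greco, Slot 7→Bakr, Slot 8→Rivera, Slot 9→Greco, Slot 10→Rivera.
Loads: Bakr 4, Rivera 4, Greco 3 — all ≤ 4.

4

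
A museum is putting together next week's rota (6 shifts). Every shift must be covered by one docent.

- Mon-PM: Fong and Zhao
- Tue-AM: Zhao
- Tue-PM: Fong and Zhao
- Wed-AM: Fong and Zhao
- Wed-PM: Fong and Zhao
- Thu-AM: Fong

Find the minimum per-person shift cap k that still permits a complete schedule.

3

With 2 docents and 6 worker-slots to fill, someone must work at least ⌈6/2⌉ = 3 shifts, so k ≥ 3.
k = 3 works: Mon-PM→Fong, Tue-AM→Zhao, Tue-PM→Fong, Wed-AM→Zhao, Wed-PM→Zhao, Thu-AM→Fong.
Loads: Fong 3, Zhao 3 — all ≤ 3.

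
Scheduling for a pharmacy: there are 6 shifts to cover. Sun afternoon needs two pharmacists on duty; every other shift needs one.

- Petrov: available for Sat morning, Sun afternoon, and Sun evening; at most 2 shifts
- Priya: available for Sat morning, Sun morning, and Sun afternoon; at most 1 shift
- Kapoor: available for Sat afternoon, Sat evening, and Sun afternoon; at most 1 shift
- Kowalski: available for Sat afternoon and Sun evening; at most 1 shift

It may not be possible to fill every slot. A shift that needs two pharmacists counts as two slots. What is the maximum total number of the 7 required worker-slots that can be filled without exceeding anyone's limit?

Total capacity across all pharmacists is 2+1+1+1 = 5, and 7 slots are needed, so at most 5 can be filled.
An assignment achieving 5: Sat morning→Petrov, Sat afternoon→Kowalski, Sat evening→Kapoor, Sun morning→Priya, Sun evening→Petrov.
Loads: Petrov 2/2, Priya 1/1, Kapoor 1/1, Kowalski 1/1.

5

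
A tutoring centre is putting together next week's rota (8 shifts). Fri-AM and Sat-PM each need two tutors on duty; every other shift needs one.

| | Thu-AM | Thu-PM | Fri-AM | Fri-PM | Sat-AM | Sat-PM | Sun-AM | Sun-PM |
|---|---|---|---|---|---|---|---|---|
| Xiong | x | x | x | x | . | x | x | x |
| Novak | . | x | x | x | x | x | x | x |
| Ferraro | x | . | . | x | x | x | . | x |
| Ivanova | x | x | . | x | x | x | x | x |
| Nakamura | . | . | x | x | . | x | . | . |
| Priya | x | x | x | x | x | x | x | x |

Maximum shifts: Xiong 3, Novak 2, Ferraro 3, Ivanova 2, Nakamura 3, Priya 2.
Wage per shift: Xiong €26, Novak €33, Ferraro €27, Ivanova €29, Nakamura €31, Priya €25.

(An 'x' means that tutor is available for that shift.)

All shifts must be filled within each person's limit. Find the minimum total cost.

Picking the cheapest available tutor for each shift independently would cost €252, but that ignores the shift limits.
An optimal schedule: Thu-AM→Priya, Thu-PM→Xiong, Fri-AM→Priya+Xiong, Fri-PM→Ivanova, Sat-AM→Ferraro, Sat-PM→Ferraro+Ivanova, Sun-AM→Xiong, Sun-PM→Ferraro.
Total: 25 + 26 + 25 + 26 + 29 + 27 + 27 + 29 + 26 + 27 = €267.

€267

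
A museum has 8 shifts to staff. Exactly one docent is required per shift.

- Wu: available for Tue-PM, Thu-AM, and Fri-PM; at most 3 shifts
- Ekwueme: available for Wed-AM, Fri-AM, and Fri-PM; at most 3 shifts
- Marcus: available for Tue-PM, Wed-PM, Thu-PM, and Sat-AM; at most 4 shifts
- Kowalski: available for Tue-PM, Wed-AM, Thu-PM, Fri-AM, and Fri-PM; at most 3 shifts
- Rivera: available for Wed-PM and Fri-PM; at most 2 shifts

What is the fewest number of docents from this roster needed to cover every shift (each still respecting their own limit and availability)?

3

8 slots to fill and no one can take more than 4, so at least ⌈8/4⌉ = 2 docents are needed.
Any 2 docents together have capacity at most 4+3 = 7 < 8 slots, so 2 can never suffice.
Wu, Ekwueme, and Marcus alone can cover everything: Tue-PM→Wu, Wed-AM→Ekwueme, Wed-PM→Marcus, Thu-AM→Wu, Thu-PM→Marcus, Fri-AM→Ekwueme, Fri-PM→Wu, Sat-AM→Marcus.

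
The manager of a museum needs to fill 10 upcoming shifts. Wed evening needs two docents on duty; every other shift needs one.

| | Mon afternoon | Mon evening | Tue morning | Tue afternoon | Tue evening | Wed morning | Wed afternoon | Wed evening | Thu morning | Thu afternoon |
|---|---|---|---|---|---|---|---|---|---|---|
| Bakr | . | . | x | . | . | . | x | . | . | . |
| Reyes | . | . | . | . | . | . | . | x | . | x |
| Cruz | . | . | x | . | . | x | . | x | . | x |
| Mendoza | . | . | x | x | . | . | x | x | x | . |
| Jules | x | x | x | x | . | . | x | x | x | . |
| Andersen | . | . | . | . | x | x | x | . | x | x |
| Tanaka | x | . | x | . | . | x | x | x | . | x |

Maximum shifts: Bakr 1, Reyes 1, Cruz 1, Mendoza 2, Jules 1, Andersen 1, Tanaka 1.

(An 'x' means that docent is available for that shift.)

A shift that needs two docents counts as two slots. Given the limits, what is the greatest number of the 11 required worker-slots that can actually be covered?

Total capacity across all docents is 1+1+1+2+1+1+1 = 8, and 11 slots are needed, so at most 8 can be filled.
An assignment achieving 8: Mon afternoon→Tanaka, Mon evening→Jules, Tue morning→Bakr, Tue afternoon→Mendoza, Tue evening→Andersen, Wed morning→Cruz, Thu morning→Mendoza, Thu afternoon→Reyes.
Loads: Bakr 1/1, Reyes 1/1, Cruz 1/1, Mendoza 2/2, Jules 1/1, Andersen 1/1, Tanaka 1/1.

8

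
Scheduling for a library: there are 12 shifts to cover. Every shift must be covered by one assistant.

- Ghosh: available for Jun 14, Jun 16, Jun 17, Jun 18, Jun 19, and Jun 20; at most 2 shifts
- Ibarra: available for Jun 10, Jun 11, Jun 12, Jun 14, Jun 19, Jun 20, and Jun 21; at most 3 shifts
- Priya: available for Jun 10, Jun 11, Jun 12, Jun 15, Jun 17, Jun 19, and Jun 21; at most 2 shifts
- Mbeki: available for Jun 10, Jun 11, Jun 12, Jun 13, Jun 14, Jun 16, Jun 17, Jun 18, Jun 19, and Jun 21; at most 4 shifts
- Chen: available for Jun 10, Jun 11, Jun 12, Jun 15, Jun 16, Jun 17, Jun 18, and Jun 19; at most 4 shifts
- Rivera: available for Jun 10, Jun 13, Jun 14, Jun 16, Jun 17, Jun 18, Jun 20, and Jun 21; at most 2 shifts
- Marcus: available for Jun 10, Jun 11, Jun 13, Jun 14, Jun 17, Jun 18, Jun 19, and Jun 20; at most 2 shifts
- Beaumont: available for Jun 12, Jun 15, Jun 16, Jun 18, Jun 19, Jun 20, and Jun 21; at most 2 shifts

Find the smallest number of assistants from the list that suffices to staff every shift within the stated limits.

12 slots to fill and no one can take more than 4, so at least ⌈12/4⌉ = 3 assistants are needed.
Any 3 assistants together have capacity at most 4+4+3 = 11 < 12 slots, so 3 can never suffice.
Ghosh, Ibarra, Mbeki, and Chen alone can cover everything: Jun 10→Ibarra, Jun 11→Ibarra, Jun 12→Mbeki, Jun 13→Mbeki, Jun 14→Ghosh, Jun 15→Chen, Jun 16→Mbeki, Jun 17→Mbeki, Jun 18→Chen, Jun 19→Chen, Jun 20→Ghosh, Jun 21→Ibarra.

4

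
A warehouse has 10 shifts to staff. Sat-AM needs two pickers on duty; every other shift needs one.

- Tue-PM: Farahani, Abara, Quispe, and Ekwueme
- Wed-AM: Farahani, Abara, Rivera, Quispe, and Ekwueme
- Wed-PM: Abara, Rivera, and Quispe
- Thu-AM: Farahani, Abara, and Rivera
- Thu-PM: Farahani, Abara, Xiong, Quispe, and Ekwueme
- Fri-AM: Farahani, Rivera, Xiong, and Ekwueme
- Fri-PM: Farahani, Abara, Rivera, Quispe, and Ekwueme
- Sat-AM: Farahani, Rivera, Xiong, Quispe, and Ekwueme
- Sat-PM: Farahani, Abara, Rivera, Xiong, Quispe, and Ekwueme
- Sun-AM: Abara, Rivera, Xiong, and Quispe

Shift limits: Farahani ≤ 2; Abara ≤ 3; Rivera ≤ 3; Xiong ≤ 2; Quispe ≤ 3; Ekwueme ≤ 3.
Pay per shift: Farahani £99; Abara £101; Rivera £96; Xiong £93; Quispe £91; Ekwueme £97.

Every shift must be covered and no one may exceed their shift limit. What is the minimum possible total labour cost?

Picking the cheapest available picker for each shift independently would cost £1010, but that ignores the shift limits.
An optimal schedule: Tue-PM→Quispe, Wed-AM→Rivera, Wed-PM→Quispe, Thu-AM→Rivera, Thu-PM→Xiong, Fri-AM→Xiong, Fri-PM→Ekwueme, Sat-AM→Rivera+Ekwueme, Sat-PM→Ekwueme, Sun-AM→Quispe.
Total: 91 + 96 + 91 + 96 + 93 + 93 + 97 + 96 + 97 + 97 + 91 = £1038.

£1038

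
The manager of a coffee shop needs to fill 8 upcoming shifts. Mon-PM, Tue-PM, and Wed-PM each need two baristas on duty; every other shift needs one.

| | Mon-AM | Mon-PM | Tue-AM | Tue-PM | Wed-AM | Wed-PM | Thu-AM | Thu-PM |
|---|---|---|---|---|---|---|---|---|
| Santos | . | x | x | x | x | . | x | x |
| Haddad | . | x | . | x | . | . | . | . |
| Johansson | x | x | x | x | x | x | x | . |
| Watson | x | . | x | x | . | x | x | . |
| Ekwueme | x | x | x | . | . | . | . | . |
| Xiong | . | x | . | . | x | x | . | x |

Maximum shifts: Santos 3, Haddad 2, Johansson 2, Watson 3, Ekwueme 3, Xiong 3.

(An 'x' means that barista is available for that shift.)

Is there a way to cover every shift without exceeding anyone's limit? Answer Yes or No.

One valid schedule: Mon-AM→Johansson, Mon-PM→Haddad+Ekwueme, Tue-AM→Watson, Tue-PM→Haddad+Watson, Wed-AM→Santos, Wed-PM→Johansson+Watson, Thu-AM→Santos, Thu-PM→Santos.
Loads: Santos 3/3, Haddad 2/2, Johansson 2/2, Watson 3/3, Ekwueme 1/3, Xiong 0/3 — all within limits.

Yes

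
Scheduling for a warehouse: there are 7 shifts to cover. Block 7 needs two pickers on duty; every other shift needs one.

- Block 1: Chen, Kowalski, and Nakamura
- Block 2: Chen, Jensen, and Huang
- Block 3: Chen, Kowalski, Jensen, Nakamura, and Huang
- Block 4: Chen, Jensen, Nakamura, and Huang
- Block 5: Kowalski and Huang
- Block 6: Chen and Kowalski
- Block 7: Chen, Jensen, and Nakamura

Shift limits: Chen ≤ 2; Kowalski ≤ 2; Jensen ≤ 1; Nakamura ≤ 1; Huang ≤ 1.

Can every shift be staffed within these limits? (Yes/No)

Total capacity is 2+2+1+1+1 = 7 but 8 worker-slots are needed — infeasible.

No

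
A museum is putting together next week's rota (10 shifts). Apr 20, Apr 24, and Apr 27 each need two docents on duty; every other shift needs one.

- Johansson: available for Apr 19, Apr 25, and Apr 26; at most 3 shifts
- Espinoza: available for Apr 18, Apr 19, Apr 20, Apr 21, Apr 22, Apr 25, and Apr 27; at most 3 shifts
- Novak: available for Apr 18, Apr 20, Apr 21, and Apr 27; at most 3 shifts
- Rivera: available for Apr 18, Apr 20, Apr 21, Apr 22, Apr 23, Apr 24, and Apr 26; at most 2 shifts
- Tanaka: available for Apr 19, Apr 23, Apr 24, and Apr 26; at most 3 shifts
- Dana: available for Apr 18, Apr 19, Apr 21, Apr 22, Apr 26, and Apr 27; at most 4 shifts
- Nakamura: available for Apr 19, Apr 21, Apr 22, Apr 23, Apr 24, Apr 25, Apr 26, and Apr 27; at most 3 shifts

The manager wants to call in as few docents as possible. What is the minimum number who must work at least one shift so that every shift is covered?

13 slots to fill and no one can take more than 4, so at least ⌈13/4⌉ = 4 docents are needed.
No set of 4 docents can cover every shift (each such set leaves at least one shift with no one available or exceeds a cap).
Johansson, Espinoza, Novak, Rivera, and Tanaka alone can cover everything: Apr 18→Espinoza, Apr 19→Johansson, Apr 20→Novak+Rivera, Apr 21→Novak, Apr 22→Espinoza, Apr 23→Tanaka, Apr 24→Rivera+Tanaka, Apr 25→Johansson, Apr 26→Johansson, Apr 27→Espinoza+Novak.

5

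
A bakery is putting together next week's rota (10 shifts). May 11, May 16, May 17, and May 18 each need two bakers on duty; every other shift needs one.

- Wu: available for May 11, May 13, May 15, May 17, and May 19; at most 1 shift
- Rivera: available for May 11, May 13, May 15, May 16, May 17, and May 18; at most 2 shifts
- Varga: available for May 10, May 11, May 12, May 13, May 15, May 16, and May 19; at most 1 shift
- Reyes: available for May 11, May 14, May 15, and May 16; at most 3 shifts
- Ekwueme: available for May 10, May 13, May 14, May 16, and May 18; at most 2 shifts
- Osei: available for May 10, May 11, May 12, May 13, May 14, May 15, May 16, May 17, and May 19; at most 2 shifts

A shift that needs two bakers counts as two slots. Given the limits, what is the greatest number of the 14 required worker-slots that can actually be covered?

Total capacity across all bakers is 1+2+1+3+2+2 = 11, and 14 slots are needed, so at most 11 can be filled.
An assignment achieving 11: May 10→Ekwueme, May 11→Reyes+Osei, May 12→Varga, May 14→Reyes, May 15→Reyes, May 17→Wu+Rivera, May 18→Rivera+Ekwueme, May 19→Osei.
Loads: Wu 1/1, Rivera 2/2, Varga 1/1, Reyes 3/3, Ekwueme 2/2, Osei 2/2.

11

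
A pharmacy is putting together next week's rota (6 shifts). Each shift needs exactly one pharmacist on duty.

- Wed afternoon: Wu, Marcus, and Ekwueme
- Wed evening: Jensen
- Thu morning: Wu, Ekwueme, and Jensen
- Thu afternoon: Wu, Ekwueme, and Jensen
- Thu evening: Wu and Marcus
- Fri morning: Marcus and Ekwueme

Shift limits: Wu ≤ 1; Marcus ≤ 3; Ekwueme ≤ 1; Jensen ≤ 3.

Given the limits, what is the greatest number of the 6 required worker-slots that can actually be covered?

Total capacity across all pharmacists is 1+3+1+3 = 8, and 6 slots are needed, so at most 6 can be filled.
An assignment achieving 6: Wed afternoon→Marcus, Wed evening→Jensen, Thu morning→Ekwueme, Thu afternoon→Jensen, Thu evening→Wu, Fri morning→Marcus.
Loads: Wu 1/1, Marcus 2/3, Ekwueme 1/1, Jensen 2/3.

6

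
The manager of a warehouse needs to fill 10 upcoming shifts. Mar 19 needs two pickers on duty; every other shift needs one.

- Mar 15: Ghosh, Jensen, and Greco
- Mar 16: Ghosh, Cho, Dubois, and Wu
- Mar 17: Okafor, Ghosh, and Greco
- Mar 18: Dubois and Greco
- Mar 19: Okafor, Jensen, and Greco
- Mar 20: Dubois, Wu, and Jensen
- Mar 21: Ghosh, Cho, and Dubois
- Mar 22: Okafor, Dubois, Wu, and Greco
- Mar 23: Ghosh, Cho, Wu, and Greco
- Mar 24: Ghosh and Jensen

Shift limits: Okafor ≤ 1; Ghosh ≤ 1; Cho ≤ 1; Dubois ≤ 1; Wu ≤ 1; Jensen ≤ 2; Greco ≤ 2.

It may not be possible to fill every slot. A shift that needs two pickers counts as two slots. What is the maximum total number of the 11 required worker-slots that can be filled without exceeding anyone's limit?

Total capacity across all pickers is 1+1+1+1+1+2+2 = 9, and 11 slots are needed, so at most 9 can be filled.
An assignment achieving 9: Mar 15→Jensen, Mar 17→Okafor, Mar 18→Dubois, Mar 19→Jensen+Greco, Mar 20→Wu, Mar 21→Cho, Mar 22→Greco, Mar 24→Ghosh.
Loads: Okafor 1/1, Ghosh 1/1, Cho 1/1, Dubois 1/1, Wu 1/1, Jensen 2/2, Greco 2/2.

9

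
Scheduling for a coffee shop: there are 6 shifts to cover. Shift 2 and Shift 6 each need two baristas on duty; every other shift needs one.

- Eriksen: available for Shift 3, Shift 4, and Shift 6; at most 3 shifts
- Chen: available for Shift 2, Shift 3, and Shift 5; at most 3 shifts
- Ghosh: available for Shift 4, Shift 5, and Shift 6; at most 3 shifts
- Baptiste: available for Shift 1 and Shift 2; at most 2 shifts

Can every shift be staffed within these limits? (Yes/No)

Yes

Shift 1 can only be covered by Baptiste, so that assignment is forced.
Shift 2 can only be covered by Chen and Baptiste, so that assignment is forced.
Shift 6 can only be covered by Eriksen and Ghosh, so that assignment is forced.
One valid schedule: Shift 1→Baptiste, Shift 2→Chen+Baptiste, Shift 3→Eriksen, Shift 4→Eriksen, Shift 5→Chen, Shift 6→Eriksen+Ghosh.
Loads: Eriksen 3/3, Chen 2/3, Ghosh 1/3, Baptiste 2/2 — all within limits.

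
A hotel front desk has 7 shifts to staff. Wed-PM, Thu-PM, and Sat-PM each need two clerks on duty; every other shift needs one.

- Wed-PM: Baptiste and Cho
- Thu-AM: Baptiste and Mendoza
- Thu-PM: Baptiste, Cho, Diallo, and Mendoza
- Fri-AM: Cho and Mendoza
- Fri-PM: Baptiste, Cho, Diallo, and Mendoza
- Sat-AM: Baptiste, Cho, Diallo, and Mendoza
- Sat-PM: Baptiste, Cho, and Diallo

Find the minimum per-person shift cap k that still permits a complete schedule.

With 4 clerks and 10 worker-slots to fill, someone must work at least ⌈10/4⌉ = 3 shifts, so k ≥ 3.
k = 3 works: Wed-PM→Baptiste+Cho, Thu-AM→Baptiste, Thu-PM→Diallo+Mendoza, Fri-AM→Cho, Fri-PM→Diallo, Sat-AM→Diallo, Sat-PM→Baptiste+Cho.
Loads: Baptiste 3, Cho 3, Diallo 3, Mendoza 1 — all ≤ 3.

3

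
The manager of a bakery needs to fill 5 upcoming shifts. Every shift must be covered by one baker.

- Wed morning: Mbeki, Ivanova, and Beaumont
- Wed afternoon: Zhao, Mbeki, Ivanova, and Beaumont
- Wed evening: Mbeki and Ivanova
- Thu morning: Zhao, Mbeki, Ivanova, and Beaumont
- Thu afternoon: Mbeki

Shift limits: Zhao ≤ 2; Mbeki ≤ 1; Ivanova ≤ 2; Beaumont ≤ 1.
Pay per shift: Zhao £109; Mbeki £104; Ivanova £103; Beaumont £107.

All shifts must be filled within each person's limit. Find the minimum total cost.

Thu afternoon can only be covered by Mbeki, so that assignment is forced.
Picking the cheapest available baker for each shift independently would cost £516, but that ignores the shift limits.
An optimal schedule: Wed morning→Ivanova, Wed afternoon→Beaumont, Wed evening→Ivanova, Thu morning→Zhao, Thu afternoon→Mbeki.
Total: 103 + 107 + 103 + 109 + 104 = £526.

£526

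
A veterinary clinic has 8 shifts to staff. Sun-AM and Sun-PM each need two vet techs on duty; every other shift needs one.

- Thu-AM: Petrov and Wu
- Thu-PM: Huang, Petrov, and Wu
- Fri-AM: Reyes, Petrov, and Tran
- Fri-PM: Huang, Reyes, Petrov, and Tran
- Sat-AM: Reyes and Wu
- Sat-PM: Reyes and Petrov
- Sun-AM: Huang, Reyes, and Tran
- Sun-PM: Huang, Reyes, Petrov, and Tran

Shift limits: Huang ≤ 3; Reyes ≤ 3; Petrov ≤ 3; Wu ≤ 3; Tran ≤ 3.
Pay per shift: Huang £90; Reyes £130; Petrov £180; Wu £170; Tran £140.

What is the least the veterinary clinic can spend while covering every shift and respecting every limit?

Picking the cheapest available vet tech for each shift independently would cost £1180, but that ignores the shift limits.
An optimal schedule: Thu-AM→Wu, Thu-PM→Huang, Fri-AM→Reyes, Fri-PM→Tran, Sat-AM→Reyes, Sat-PM→Reyes, Sun-AM→Huang+Tran, Sun-PM→Huang+Tran.
Total: 170 + 90 + 130 + 140 + 130 + 130 + 90 + 140 + 90 + 140 = £1250.

£1250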